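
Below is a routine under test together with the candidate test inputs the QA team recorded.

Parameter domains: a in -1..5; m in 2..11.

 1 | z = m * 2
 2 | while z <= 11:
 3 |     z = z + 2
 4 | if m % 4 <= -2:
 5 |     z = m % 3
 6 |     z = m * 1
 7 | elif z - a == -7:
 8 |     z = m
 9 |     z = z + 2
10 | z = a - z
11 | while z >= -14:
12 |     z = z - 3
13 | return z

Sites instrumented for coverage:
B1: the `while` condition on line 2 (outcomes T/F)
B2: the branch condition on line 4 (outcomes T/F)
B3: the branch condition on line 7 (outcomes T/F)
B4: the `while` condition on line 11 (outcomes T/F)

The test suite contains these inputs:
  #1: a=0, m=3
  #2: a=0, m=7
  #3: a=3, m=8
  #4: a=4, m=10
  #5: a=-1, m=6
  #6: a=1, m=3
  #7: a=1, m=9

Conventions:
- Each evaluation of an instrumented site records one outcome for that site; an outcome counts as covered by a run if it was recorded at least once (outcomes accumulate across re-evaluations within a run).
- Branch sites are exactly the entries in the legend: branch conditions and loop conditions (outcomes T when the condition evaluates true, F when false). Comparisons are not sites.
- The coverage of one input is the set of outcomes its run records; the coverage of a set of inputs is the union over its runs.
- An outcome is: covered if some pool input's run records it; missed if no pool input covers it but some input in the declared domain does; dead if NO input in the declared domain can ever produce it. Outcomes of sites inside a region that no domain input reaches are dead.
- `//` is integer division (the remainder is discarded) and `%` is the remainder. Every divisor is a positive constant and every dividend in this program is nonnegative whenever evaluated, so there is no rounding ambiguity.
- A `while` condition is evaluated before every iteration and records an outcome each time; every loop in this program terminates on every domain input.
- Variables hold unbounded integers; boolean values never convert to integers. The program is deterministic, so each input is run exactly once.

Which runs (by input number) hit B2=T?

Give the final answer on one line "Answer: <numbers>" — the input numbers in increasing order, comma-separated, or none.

input #1 (a=0, m=3): misses B2=T
input #2 (a=0, m=7): misses B2=T
input #3 (a=3, m=8): misses B2=T
input #4 (a=4, m=10): misses B2=T
input #5 (a=-1, m=6): misses B2=T
input #6 (a=1, m=3): misses B2=T
input #7 (a=1, m=9): misses B2=T

Answer: none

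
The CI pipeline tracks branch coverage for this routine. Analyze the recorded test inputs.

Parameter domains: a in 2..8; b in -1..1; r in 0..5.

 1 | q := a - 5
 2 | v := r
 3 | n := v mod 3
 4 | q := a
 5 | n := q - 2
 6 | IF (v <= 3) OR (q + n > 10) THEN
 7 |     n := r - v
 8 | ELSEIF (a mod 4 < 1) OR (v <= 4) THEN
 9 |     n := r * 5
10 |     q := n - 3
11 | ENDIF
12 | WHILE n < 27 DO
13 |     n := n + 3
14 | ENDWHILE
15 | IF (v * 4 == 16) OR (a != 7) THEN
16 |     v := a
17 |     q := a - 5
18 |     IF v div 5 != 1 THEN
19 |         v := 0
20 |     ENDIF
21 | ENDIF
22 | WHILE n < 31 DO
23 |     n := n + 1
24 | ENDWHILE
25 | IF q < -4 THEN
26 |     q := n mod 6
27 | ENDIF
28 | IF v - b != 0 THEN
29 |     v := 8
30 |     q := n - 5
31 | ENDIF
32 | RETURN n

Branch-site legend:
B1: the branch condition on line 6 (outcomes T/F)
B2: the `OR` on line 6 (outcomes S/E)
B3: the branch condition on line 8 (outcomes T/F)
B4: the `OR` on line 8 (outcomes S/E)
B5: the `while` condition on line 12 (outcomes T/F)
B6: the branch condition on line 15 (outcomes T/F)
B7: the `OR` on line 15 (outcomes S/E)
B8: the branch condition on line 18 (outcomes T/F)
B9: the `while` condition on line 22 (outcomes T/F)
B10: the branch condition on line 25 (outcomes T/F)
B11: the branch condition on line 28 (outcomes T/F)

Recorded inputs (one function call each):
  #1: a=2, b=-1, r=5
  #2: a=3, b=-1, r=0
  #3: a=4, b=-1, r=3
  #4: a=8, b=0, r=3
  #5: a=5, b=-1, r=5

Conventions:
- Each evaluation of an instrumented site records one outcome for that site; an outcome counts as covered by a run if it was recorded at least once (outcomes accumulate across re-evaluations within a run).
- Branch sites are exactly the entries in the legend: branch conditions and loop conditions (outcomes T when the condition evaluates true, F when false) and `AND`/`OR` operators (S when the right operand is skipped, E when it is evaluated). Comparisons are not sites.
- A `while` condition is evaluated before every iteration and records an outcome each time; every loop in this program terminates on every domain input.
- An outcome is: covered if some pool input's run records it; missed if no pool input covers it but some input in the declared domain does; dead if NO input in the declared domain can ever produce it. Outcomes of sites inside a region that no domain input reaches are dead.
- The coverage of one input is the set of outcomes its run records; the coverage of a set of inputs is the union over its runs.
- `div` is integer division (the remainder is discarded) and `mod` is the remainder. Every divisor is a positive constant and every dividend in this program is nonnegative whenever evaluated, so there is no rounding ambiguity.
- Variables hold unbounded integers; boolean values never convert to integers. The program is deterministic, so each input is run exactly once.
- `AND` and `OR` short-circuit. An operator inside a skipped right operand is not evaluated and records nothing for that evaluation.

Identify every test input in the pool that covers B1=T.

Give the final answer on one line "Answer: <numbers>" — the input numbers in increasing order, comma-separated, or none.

input #1 (a=2, b=-1, r=5): does not produce B1=T
input #2 (a=3, b=-1, r=0): produces B1=T
input #3 (a=4, b=-1, r=3): produces B1=T
input #4 (a=8, b=0, r=3): produces B1=T
input #5 (a=5, b=-1, r=5): does not produce B1=T

Answer: 2, 3, 4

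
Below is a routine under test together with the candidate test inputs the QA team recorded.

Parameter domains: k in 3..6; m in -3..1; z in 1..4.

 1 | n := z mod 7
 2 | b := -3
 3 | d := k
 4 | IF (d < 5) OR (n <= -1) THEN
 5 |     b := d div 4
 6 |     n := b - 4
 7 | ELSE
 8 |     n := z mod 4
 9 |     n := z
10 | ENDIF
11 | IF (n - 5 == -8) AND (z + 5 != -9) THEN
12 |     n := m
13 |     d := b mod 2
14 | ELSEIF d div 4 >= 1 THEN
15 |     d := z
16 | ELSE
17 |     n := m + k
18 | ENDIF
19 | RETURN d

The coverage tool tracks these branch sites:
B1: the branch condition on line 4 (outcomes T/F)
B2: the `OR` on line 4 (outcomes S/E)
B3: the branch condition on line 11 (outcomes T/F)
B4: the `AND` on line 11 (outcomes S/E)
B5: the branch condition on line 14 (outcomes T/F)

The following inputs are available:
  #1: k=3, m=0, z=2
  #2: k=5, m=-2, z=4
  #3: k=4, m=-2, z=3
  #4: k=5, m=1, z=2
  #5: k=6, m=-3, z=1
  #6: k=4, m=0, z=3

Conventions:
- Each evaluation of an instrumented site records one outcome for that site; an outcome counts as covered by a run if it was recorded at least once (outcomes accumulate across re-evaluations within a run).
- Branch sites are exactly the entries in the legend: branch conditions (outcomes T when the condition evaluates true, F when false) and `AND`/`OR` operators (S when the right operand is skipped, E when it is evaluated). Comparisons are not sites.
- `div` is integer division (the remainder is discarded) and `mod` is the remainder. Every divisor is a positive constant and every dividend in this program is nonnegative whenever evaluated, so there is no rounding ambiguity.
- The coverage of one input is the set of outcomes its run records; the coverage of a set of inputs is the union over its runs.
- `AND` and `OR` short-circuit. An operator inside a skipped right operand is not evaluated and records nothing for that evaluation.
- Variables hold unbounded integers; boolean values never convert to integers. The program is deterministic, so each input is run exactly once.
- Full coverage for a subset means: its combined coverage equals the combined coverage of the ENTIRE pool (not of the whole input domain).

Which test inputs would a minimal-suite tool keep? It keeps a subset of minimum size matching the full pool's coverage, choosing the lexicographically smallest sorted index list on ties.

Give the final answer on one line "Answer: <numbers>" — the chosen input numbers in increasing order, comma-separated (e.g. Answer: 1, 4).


#1 (k=3, m=0, z=2) -> covered: B1=T, B2=S, B3=F, B4=S, B5=F
#2 (k=5, m=-2, z=4) -> covered: B1=F, B2=E, B3=F, B4=S, B5=T
#3 (k=4, m=-2, z=3) -> covered: B1=T, B2=S, B3=T, B4=E
#4 (k=5, m=1, z=2) -> covered: B1=F, B2=E, B3=F, B4=S, B5=T
#5 (k=6, m=-3, z=1) -> covered: B1=F, B2=E, B3=F, B4=S, B5=T
#6 (k=4, m=0, z=3) -> covered: B1=T, B2=S, B3=T, B4=E
pool-wide coverage (10 outcomes): B1=T, B1=F, B2=S, B2=E, B3=T, B3=F, B4=S, B4=E, B5=T, B5=F
checked all size-1 subsets: none covers 10 outcomes (max 5/10)
checked all size-2 subsets: none covers 10 outcomes (max 9/10)
size 3: inputs {1, 2, 3} cover all 10 outcomes, and no lexicographically smaller subset of this size does
Answer: 1, 2, 3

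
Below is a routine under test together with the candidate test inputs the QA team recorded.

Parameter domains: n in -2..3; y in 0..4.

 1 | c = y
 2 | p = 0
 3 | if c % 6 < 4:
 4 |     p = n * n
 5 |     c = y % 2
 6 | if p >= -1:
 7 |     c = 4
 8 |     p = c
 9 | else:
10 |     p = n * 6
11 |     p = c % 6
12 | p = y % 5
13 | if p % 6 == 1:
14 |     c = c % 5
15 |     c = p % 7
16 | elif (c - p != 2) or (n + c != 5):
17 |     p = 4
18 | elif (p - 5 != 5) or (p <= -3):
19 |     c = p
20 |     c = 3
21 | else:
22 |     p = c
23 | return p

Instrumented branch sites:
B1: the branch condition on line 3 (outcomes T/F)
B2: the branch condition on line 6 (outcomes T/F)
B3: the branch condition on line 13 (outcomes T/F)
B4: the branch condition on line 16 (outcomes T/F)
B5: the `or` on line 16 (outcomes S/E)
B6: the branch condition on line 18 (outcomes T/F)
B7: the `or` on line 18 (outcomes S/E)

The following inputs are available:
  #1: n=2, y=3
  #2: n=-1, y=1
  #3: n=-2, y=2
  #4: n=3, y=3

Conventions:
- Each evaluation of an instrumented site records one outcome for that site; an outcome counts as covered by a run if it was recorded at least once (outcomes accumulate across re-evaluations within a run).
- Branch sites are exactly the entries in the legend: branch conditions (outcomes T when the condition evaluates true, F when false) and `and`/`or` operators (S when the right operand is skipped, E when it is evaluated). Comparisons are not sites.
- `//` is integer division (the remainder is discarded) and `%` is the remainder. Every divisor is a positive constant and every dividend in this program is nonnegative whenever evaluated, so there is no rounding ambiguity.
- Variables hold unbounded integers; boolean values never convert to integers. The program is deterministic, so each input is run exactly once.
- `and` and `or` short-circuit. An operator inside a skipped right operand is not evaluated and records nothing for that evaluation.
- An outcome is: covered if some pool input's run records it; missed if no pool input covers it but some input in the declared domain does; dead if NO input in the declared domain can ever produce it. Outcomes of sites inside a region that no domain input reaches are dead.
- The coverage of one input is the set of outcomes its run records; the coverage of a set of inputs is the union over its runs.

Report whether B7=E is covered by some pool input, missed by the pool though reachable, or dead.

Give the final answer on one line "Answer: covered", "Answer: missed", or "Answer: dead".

no pool input records B7=E
checking all 30 inputs in the declared domain: B7=E is never recorded -> dead

Answer: dead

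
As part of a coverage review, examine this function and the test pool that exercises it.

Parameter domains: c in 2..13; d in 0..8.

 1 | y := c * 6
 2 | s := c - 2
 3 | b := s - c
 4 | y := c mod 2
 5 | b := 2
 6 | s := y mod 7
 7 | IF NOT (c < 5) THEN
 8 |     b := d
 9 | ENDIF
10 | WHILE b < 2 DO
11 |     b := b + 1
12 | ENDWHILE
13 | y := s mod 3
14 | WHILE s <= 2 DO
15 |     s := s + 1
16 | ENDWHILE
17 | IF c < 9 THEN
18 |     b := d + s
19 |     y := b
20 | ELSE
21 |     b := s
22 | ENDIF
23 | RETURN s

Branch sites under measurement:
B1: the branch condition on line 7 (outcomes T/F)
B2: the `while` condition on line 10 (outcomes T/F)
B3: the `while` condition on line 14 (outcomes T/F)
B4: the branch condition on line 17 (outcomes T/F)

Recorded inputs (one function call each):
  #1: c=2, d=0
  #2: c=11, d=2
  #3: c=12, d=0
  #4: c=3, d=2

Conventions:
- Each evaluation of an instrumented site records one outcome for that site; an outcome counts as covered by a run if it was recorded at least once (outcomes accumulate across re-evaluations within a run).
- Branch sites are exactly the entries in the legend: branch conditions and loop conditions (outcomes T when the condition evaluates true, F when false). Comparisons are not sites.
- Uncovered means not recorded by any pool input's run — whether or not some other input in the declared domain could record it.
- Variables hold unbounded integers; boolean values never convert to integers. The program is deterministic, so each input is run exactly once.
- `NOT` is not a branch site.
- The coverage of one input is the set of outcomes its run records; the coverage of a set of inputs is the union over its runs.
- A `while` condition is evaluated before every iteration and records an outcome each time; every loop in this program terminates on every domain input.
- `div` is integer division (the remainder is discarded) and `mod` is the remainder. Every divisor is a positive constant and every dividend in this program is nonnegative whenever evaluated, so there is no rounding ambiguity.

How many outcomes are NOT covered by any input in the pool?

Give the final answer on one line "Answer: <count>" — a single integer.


test 1 (c=2, d=0) fires B1->F, B2->F, B3->T, B3->T, B3->T, B3->F, B4->T; hits B1=F, B2=F, B3=T, B3=F, B4=T
test 2 (c=11, d=2) fires B1->T, B2->F, B3->T, B3->T, B3->F, B4->F; hits B1=T, B2=F, B3=T, B3=F, B4=F
test 3 (c=12, d=0) fires B1->T, B2->T, B2->T, B2->F, B3->T, B3->T, B3->T, B3->F, B4->F; hits B1=T, B2=T, B2=F, B3=T, B3=F, B4=F
test 4 (c=3, d=2) fires B1->F, B2->F, B3->T, B3->T, B3->F, B4->T; hits B1=F, B2=F, B3=T, B3=F, B4=T
union over the pool: B1=T, B1=F, B2=T, B2=F, B3=T, B3=F, B4=T, B4=F
uncovered (0 of 8): none
Answer: 0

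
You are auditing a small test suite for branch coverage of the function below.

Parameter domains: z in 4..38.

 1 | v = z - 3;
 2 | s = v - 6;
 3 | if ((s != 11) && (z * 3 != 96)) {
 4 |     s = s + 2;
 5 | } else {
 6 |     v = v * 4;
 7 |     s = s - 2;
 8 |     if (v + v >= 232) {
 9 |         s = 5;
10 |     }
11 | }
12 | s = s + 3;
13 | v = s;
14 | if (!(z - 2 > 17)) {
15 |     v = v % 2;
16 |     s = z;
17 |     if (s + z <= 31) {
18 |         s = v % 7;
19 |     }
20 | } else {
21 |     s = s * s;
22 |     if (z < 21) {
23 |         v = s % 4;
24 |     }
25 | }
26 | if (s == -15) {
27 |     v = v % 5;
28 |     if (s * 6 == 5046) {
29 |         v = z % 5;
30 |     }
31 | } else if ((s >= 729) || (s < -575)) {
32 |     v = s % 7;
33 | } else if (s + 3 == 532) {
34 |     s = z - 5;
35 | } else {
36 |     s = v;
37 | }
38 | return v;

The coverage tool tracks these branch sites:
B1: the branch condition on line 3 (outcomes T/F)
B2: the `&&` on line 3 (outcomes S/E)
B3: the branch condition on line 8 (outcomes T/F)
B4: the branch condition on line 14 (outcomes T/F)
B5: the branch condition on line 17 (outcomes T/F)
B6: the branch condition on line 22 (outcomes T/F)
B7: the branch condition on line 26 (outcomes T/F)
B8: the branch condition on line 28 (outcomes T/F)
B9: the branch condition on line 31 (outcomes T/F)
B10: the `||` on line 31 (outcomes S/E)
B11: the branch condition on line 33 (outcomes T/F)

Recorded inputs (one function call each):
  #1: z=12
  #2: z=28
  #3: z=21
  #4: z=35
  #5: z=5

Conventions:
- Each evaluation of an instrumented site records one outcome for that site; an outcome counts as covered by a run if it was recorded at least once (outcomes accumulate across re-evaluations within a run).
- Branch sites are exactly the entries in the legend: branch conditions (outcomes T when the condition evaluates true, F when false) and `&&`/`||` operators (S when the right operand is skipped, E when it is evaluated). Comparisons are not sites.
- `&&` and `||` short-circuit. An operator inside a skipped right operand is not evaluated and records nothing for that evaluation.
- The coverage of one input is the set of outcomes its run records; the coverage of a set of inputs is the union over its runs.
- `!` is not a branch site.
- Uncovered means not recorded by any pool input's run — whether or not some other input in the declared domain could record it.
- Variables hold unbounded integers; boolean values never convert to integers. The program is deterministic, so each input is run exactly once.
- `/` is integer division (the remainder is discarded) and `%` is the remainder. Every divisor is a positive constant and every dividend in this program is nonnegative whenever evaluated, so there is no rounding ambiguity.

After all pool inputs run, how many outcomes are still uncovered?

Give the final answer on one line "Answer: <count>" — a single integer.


input #1, z=12: outcomes B1=T, B2=E, B4=T, B5=T, B7=F, B9=F, B10=E, B11=F
input #2, z=28: outcomes B1=T, B2=E, B4=F, B6=F, B7=F, B9=F, B10=E, B11=F
input #3, z=21: outcomes B1=T, B2=E, B4=F, B6=F, B7=F, B9=F, B10=E, B11=F
input #4, z=35: outcomes B1=T, B2=E, B4=F, B6=F, B7=F, B9=T, B10=S
input #5, z=5: outcomes B1=T, B2=E, B4=T, B5=T, B7=F, B9=F, B10=E, B11=F
union over the pool: B1=T, B2=E, B4=T, B4=F, B5=T, B6=F, B7=F, B9=T, B9=F, B10=S, B10=E, B11=F
uncovered (10 of 22): B1=F, B2=S, B3=T, B3=F, B5=F, B6=T, B7=T, B8=T, B8=F, B11=T
Answer: 10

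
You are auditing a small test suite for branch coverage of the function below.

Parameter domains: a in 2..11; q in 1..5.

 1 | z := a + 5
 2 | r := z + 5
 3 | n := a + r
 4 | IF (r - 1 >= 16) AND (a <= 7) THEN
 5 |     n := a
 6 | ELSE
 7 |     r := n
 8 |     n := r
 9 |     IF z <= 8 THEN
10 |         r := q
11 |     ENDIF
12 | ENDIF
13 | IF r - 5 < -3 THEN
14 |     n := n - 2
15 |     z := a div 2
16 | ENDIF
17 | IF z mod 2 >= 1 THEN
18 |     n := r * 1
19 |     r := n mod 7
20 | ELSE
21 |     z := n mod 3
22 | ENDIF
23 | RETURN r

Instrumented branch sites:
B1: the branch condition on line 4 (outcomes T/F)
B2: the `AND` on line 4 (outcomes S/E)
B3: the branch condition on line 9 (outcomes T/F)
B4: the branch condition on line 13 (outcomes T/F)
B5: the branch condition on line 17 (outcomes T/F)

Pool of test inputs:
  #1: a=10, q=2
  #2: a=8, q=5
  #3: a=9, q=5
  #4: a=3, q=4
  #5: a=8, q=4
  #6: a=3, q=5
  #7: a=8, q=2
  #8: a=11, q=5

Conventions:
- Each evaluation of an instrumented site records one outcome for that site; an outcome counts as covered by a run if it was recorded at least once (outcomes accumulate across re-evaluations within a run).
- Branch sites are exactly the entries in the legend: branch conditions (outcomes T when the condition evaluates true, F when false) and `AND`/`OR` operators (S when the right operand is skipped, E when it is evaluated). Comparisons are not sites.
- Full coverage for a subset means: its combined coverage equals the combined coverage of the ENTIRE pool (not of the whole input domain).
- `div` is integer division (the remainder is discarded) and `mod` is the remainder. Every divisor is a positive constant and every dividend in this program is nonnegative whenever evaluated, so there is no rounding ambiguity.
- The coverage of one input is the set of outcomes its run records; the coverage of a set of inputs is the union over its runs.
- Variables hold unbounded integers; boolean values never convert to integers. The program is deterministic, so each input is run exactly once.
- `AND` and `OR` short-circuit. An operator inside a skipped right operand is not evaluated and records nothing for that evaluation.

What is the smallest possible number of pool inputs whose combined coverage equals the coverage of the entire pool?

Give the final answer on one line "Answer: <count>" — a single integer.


test 1 (a=10, q=2) fires B2->E, B1->F, B3->F, B4->F, B5->T; hits B1=F, B2=E, B3=F, B4=F, B5=T
test 2 (a=8, q=5) fires B2->E, B1->F, B3->F, B4->F, B5->T; hits B1=F, B2=E, B3=F, B4=F, B5=T
test 3 (a=9, q=5) fires B2->E, B1->F, B3->F, B4->F, B5->F; hits B1=F, B2=E, B3=F, B4=F, B5=F
test 4 (a=3, q=4) fires B2->S, B1->F, B3->T, B4->F, B5->F; hits B1=F, B2=S, B3=T, B4=F, B5=F
test 5 (a=8, q=4) fires B2->E, B1->F, B3->F, B4->F, B5->T; hits B1=F, B2=E, B3=F, B4=F, B5=T
test 6 (a=3, q=5) fires B2->S, B1->F, B3->T, B4->F, B5->F; hits B1=F, B2=S, B3=T, B4=F, B5=F
test 7 (a=8, q=2) fires B2->E, B1->F, B3->F, B4->F, B5->T; hits B1=F, B2=E, B3=F, B4=F, B5=T
test 8 (a=11, q=5) fires B2->E, B1->F, B3->F, B4->F, B5->F; hits B1=F, B2=E, B3=F, B4=F, B5=F
pool-wide coverage (8 outcomes): B1=F, B2=S, B2=E, B3=T, B3=F, B4=F, B5=T, B5=F
size 1 is not enough: best union over all size-1 subsets is 5/8
inputs {1, 4} (size 2) cover everything; no size-2 subset with a lexicographically smaller index list covers all 8
Answer: 2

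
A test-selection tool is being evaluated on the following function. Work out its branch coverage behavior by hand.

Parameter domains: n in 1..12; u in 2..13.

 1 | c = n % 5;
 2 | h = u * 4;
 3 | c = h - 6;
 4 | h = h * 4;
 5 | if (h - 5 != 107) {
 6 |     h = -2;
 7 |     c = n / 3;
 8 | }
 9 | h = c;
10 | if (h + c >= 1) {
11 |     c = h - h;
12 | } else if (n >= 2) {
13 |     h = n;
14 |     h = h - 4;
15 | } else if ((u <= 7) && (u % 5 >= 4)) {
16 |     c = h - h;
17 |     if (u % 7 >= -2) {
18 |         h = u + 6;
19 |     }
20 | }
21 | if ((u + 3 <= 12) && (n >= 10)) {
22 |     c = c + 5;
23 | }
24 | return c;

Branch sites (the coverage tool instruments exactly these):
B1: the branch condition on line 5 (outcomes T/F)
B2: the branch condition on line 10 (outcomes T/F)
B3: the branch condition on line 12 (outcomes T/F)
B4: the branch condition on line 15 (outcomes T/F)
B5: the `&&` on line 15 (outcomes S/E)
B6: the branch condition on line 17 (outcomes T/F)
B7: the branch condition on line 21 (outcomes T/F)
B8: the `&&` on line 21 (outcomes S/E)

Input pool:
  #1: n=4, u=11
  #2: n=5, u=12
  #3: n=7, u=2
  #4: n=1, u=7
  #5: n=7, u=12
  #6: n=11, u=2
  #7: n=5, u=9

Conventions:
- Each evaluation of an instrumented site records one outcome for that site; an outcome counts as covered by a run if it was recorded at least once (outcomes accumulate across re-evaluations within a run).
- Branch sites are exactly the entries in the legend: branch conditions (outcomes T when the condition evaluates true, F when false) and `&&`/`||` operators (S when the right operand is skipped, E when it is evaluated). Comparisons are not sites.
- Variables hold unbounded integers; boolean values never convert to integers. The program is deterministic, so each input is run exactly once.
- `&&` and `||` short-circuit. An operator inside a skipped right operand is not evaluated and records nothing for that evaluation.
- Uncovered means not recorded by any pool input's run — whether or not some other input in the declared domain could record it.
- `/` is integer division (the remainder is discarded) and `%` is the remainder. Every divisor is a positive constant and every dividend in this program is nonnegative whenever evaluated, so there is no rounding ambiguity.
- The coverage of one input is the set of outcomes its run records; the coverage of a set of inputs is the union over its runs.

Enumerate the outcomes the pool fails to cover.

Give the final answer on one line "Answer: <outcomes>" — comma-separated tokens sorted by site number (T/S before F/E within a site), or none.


test 1 (n=4, u=11) fires B1->T, B2->T, B8->S, B7->F; hits B1=T, B2=T, B7=F, B8=S
test 2 (n=5, u=12) fires B1->T, B2->T, B8->S, B7->F; hits B1=T, B2=T, B7=F, B8=S
test 3 (n=7, u=2) fires B1->T, B2->T, B8->E, B7->F; hits B1=T, B2=T, B7=F, B8=E
test 4 (n=1, u=7) fires B1->F, B2->T, B8->E, B7->F; hits B1=F, B2=T, B7=F, B8=E
test 5 (n=7, u=12) fires B1->T, B2->T, B8->S, B7->F; hits B1=T, B2=T, B7=F, B8=S
test 6 (n=11, u=2) fires B1->T, B2->T, B8->E, B7->T; hits B1=T, B2=T, B7=T, B8=E
test 7 (n=5, u=9) fires B1->T, B2->T, B8->E, B7->F; hits B1=T, B2=T, B7=F, B8=E
union over the pool: B1=T, B1=F, B2=T, B7=T, B7=F, B8=S, B8=E
uncovered (9 of 16): B2=F, B3=T, B3=F, B4=T, B4=F, B5=S, B5=E, B6=T, B6=F
Answer: B2=F, B3=T, B3=F, B4=T, B4=F, B5=S, B5=E, B6=T, B6=F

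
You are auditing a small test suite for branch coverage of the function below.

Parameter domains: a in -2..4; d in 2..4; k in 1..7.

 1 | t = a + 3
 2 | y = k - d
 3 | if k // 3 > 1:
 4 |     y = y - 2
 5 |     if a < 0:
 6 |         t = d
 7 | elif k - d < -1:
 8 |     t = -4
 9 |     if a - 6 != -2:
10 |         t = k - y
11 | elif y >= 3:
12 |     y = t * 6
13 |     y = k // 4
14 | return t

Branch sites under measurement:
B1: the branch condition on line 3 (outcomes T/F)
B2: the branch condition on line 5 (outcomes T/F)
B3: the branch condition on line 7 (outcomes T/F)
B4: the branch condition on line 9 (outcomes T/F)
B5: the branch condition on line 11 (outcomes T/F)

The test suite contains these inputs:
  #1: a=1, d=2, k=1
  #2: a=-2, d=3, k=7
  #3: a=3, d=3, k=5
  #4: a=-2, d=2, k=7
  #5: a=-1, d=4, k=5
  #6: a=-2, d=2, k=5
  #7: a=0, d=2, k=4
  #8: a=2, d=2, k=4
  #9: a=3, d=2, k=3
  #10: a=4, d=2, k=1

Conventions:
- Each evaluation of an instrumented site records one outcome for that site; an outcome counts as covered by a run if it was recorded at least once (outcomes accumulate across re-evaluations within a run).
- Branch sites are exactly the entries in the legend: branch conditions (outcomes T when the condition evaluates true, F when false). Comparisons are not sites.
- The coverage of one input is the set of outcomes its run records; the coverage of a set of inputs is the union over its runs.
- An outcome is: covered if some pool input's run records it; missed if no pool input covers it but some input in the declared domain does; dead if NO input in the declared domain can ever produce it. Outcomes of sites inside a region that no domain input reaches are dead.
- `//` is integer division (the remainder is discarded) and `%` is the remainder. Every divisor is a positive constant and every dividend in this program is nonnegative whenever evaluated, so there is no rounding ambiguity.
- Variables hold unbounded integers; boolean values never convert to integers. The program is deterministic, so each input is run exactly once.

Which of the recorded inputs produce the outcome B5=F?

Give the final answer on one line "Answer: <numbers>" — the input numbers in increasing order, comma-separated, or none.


input #1 (a=1, d=2, k=1): covers B5=F
input #2 (a=-2, d=3, k=7): misses B5=F
input #3 (a=3, d=3, k=5): covers B5=F
input #4 (a=-2, d=2, k=7): misses B5=F
input #5 (a=-1, d=4, k=5): covers B5=F
input #6 (a=-2, d=2, k=5): misses B5=F
input #7 (a=0, d=2, k=4): covers B5=F
input #8 (a=2, d=2, k=4): covers B5=F
input #9 (a=3, d=2, k=3): covers B5=F
input #10 (a=4, d=2, k=1): covers B5=F
Answer: 1, 3, 5, 7, 8, 9, 10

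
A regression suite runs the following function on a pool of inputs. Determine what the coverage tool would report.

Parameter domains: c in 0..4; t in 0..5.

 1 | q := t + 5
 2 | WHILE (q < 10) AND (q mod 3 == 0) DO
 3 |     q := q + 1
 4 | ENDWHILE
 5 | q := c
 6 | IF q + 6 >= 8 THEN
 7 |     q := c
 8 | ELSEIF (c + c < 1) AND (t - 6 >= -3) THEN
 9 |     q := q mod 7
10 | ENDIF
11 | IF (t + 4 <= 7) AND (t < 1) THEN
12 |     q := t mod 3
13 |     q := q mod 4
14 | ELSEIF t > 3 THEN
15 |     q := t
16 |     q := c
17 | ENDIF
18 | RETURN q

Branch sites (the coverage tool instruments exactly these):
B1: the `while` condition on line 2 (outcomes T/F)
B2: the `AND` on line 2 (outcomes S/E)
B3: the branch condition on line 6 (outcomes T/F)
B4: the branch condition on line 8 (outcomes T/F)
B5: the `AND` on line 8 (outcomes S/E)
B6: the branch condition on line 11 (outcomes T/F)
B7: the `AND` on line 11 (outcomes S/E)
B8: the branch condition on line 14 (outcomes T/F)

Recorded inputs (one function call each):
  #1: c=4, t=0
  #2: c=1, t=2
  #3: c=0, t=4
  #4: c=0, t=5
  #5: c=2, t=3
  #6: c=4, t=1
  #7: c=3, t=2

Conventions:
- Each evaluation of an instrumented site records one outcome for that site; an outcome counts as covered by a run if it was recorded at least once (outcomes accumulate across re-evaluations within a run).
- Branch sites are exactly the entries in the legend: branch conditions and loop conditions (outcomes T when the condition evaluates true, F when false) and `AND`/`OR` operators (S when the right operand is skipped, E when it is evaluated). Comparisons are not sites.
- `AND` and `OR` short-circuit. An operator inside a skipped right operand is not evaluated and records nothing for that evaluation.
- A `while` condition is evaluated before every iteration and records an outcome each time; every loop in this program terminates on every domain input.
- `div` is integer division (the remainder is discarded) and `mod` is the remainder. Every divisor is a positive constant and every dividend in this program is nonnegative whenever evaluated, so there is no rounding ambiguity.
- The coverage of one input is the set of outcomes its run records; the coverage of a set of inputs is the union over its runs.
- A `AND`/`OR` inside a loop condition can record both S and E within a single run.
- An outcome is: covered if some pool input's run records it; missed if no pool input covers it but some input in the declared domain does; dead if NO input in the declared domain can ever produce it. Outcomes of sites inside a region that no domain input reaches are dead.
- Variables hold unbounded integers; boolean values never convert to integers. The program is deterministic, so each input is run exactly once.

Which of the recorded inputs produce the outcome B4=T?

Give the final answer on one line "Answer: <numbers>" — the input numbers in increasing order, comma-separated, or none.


input #1 (c=4, t=0): never hits B4=T
input #2 (c=1, t=2): never hits B4=T
input #3 (c=0, t=4): hits B4=T
input #4 (c=0, t=5): hits B4=T
input #5 (c=2, t=3): never hits B4=T
input #6 (c=4, t=1): never hits B4=T
input #7 (c=3, t=2): never hits B4=T
Answer: 3, 4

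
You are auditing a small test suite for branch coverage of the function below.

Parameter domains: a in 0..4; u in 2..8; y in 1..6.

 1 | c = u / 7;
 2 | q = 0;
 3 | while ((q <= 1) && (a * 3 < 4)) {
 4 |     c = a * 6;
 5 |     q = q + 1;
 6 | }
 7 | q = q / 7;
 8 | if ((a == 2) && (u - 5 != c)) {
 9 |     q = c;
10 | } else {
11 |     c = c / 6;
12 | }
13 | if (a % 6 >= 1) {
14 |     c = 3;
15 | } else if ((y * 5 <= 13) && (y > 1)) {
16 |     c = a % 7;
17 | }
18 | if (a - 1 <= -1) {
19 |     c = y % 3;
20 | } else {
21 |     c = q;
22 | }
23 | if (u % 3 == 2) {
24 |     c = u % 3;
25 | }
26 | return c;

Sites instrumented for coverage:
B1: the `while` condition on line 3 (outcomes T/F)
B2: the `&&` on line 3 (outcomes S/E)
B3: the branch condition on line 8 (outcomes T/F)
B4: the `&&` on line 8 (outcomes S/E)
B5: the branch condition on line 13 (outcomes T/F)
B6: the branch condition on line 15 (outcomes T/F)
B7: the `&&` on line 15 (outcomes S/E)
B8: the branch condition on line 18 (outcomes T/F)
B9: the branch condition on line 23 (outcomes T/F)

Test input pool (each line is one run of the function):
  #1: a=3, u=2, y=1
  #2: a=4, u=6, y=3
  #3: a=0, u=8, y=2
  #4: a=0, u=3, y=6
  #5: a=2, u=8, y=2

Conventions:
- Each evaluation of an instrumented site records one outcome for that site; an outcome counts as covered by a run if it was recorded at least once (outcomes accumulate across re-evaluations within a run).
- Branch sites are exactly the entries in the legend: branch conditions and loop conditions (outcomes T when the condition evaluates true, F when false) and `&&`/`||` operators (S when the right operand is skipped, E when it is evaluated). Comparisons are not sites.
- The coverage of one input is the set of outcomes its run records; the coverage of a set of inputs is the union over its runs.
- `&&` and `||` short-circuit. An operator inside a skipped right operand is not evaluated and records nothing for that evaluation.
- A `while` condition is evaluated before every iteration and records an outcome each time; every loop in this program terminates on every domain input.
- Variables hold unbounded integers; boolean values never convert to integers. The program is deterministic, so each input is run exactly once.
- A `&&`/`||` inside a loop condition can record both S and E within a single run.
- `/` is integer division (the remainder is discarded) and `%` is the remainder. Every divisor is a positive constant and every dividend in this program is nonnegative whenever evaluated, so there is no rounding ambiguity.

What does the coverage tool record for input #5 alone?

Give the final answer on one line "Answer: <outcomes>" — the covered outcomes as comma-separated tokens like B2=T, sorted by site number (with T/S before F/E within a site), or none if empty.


Event log for input #5 (a=2, u=8, y=2):
  B2->E, B1->F, B4->E, B3->T, B5->T, B8->F, B9->T
as a set, this run covers: B1=F, B2=E, B3=T, B4=E, B5=T, B8=F, B9=T
Answer: B1=F, B2=E, B3=T, B4=E, B5=T, B8=F, B9=T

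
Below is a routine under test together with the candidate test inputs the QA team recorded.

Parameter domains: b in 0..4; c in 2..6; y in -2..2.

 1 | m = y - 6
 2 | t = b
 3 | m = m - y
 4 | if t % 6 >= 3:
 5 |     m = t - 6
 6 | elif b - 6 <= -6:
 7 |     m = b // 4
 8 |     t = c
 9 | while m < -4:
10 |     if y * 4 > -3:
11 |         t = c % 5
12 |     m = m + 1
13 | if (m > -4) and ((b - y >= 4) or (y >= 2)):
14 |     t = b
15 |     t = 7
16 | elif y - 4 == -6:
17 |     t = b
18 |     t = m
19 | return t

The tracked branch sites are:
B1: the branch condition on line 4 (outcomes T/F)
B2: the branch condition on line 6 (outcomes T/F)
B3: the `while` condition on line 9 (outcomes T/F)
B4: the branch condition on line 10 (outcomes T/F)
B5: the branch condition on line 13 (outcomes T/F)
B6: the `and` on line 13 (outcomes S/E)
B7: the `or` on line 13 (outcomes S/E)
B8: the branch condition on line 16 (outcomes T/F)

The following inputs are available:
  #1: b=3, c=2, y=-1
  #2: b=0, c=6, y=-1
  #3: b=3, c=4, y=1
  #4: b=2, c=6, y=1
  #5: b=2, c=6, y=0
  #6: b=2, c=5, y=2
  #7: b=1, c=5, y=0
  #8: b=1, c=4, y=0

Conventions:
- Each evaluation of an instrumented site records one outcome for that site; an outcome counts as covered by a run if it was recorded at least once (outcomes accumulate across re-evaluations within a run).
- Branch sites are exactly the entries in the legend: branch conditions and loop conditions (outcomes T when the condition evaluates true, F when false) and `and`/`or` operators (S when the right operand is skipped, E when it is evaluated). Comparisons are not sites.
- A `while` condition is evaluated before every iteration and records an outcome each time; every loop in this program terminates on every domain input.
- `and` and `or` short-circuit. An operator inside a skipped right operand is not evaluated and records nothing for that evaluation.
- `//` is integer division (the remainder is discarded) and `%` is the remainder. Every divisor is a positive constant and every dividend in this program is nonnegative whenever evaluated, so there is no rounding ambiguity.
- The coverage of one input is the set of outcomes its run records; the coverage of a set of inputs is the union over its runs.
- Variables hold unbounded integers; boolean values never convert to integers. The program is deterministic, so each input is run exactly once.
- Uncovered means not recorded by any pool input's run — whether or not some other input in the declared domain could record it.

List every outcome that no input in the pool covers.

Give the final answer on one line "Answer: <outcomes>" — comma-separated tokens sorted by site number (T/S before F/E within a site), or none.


input #1 (b=3, c=2, y=-1): events B1->T, B3->F, B6->E, B7->S, B5->T; covers B1=T, B3=F, B5=T, B6=E, B7=S
input #2 (b=0, c=6, y=-1): events B1->F, B2->T, B3->F, B6->E, B7->E, B5->F, B8->F; covers B1=F, B2=T, B3=F, B5=F, B6=E, B7=E, B8=F
input #3 (b=3, c=4, y=1): events B1->T, B3->F, B6->E, B7->E, B5->F, B8->F; covers B1=T, B3=F, B5=F, B6=E, B7=E, B8=F
input #4 (b=2, c=6, y=1): events B1->F, B2->F, B3->T, B4->T, B3->T, B4->T, B3->F, B6->S, B5->F, B8->F; covers B1=F, B2=F, B3=T, B3=F, B4=T, B5=F, B6=S, B8=F
input #5 (b=2, c=6, y=0): events B1->F, B2->F, B3->T, B4->T, B3->T, B4->T, B3->F, B6->S, B5->F, B8->F; covers B1=F, B2=F, B3=T, B3=F, B4=T, B5=F, B6=S, B8=F
input #6 (b=2, c=5, y=2): events B1->F, B2->F, B3->T, B4->T, B3->T, B4->T, B3->F, B6->S, B5->F, B8->F; covers B1=F, B2=F, B3=T, B3=F, B4=T, B5=F, B6=S, B8=F
input #7 (b=1, c=5, y=0): events B1->F, B2->F, B3->T, B4->T, B3->T, B4->T, B3->F, B6->S, B5->F, B8->F; covers B1=F, B2=F, B3=T, B3=F, B4=T, B5=F, B6=S, B8=F
input #8 (b=1, c=4, y=0): events B1->F, B2->F, B3->T, B4->T, B3->T, B4->T, B3->F, B6->S, B5->F, B8->F; covers B1=F, B2=F, B3=T, B3=F, B4=T, B5=F, B6=S, B8=F
union over the pool: B1=T, B1=F, B2=T, B2=F, B3=T, B3=F, B4=T, B5=T, B5=F, B6=S, B6=E, B7=S, B7=E, B8=F
uncovered (2 of 16): B4=F, B8=T
Answer: B4=F, B8=T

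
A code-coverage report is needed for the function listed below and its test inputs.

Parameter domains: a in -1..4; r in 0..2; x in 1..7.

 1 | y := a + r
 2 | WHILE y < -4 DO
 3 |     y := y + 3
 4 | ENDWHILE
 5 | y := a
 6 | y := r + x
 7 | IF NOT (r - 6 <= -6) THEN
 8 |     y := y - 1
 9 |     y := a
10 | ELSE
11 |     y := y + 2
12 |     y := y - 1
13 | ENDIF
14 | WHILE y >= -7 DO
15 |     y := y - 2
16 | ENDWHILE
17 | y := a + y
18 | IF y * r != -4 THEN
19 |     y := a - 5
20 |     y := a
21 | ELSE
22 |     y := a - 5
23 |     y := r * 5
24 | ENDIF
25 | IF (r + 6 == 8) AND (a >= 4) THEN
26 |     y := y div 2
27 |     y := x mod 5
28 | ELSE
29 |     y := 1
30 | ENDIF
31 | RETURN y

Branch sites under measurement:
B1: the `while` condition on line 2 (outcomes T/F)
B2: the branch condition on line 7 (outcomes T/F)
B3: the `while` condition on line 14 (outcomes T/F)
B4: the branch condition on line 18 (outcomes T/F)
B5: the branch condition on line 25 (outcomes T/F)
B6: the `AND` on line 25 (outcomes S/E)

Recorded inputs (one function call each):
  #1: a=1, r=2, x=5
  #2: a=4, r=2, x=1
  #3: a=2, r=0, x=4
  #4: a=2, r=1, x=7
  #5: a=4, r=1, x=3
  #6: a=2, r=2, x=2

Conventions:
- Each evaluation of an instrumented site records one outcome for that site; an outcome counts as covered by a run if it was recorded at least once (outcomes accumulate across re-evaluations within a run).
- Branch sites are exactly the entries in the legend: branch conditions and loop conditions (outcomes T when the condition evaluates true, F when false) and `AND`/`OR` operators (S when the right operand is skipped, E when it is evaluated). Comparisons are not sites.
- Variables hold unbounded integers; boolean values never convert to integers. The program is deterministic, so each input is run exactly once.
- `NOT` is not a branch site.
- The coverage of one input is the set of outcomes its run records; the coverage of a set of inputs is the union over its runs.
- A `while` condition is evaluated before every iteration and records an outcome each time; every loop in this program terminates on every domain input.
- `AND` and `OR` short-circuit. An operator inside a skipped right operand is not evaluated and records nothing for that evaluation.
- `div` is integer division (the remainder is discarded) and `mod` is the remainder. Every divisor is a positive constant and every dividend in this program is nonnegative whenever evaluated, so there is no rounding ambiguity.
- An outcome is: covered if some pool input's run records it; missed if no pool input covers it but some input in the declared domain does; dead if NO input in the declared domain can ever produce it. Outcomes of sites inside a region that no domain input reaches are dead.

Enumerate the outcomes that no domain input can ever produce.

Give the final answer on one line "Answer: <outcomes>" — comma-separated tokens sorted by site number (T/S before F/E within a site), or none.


exhaustive pass over the 126-input domain:
  B1=T: zero occurrences over every domain input -> dead
  reachable outcomes have witnesses, e.g. B1=F (e.g. a=-1, r=0, x=1), B2=T (e.g. a=-1, r=1, x=1), B2=F (e.g. a=-1, r=0, x=1), B3=T (e.g. a=-1, r=0, x=1)
Answer: B1=T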